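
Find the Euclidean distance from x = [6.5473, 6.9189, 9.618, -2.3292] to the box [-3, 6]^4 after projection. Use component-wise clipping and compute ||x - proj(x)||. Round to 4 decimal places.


Project each component onto [-3, 6].
clip(6.5473) = 6.0, clip(6.9189) = 6.0, clip(9.618) = 6.0, clip(-2.3292) = -2.3292
Projection = [6.0, 6.0, 6.0, -2.3292]
Squared diffs: [0.2995, 0.8444, 13.0899, 0.0]
Distance = sqrt(14.2338) = 3.7728


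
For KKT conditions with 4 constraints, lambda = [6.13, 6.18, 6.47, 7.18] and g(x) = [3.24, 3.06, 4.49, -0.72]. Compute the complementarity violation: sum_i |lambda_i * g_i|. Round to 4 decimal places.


KKT complementary slackness check:
lambda_1 * g_1 = 6.13 * 3.24 = 19.8612
lambda_2 * g_2 = 6.18 * 3.06 = 18.9108
lambda_3 * g_3 = 6.47 * 4.49 = 29.0503
lambda_4 * g_4 = 7.18 * -0.72 = -5.1696
Total violation = 19.8612 + 18.9108 + 29.0503 + 5.1696 = 72.9919


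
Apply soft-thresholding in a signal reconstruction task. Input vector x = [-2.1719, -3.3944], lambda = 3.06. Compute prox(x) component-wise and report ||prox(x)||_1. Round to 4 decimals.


Soft-thresholding with lambda = 3.06:
prox(-2.1719) = sign(-2.1719)*max(|-2.1719| - 3.06, 0) = 0.0
prox(-3.3944) = sign(-3.3944)*max(|-3.3944| - 3.06, 0) = -0.3344
prox(x) = [0.0, -0.3344]
||prox(x)||_1 = 0.0 + 0.3344 = 0.3344


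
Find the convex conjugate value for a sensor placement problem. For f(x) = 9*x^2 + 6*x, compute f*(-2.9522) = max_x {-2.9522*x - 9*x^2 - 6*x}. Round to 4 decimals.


f*(y) = sup_x {y*x - a*x^2 - b*x} = sup_x {(y-b)*x - a*x^2}
FOC: (y - b) - 2a*x = 0 => x* = (y - b)/(2a)
x* = (-2.9522 - 6)/(2*9) = -0.4973
f*(-2.9522) = (y-b)^2/(4a) = (-2.9522 - 6)^2/(4*9)
= 80.1419/36 = 2.2262


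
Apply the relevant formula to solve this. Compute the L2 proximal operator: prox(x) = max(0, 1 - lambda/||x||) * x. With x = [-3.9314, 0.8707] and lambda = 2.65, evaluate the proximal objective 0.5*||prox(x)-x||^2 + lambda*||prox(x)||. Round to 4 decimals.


Step 1: Compute ||x||.
||x|| = 4.0267
Step 2: Compute scaling factor.
scale = max(0, 1 - 2.65/4.0267) = 0.3419
Step 3: prox(x) = [-1.3441, 0.2977]
||prox(x)|| = 1.3767
Step 4: Proximal objective.
0.5*||prox-x||^2 = 3.5113
lambda*||prox|| = 3.6483
Total = 7.1594


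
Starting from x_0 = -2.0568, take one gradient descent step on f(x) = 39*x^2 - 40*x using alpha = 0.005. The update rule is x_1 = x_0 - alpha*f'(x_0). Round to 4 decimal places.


We compute the gradient at x_0 and apply the update.
f'(x) = 78*x - 40
f'(-2.0568) = 78*-2.0568 - 40 = -200.4304
x_1 = -2.0568 - 0.005*-200.4304 = -1.0546


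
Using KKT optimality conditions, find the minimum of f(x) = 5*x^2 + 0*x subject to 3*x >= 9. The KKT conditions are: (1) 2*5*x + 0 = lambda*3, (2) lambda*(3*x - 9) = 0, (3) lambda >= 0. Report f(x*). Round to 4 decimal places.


Step 1: Try lambda = 0 (constraint inactive).
x_unc = 0/(2*5) = 0.0
Check: 3*0.0 = 0.0 < 9 -- violated!
Step 2: Constraint must be active: 3*x = 9
x* = 9/3 = 3.0
lambda = (2*5*3.0 + 0)/3 = 10.0
Step 3: Compute optimal value.
f(x*) = 5*3.0^2 + 0*3.0 = 45.0


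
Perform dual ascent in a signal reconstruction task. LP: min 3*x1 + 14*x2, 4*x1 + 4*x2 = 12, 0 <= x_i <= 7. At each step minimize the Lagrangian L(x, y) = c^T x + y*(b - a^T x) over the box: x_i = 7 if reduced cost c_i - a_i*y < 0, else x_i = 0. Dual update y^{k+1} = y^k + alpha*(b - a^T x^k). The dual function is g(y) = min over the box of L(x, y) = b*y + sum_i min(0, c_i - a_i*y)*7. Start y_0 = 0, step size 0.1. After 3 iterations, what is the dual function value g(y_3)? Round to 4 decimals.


Dual ascent for LP: min 3*x1 + 14*x2, 4*x1 + 4*x2 = 12, 0 <= x_i <= 7
Step 1: y^k = 0.0, reduced costs: (3.0, 14.0)
  x^k = (0.0, 0.0), subgradient = b - a^T x = 12.0
  y^{k+1} = 0.0 + 0.1*12.0 = 1.2
Step 2: y^k = 1.2, reduced costs: (-1.8, 9.2)
  x^k = (7.0, 0.0), subgradient = b - a^T x = -16.0
  y^{k+1} = 1.2 + 0.1*-16.0 = -0.4
Step 3: y^k = -0.4, reduced costs: (4.6, 15.6)
  x^k = (0.0, 0.0), subgradient = b - a^T x = 12.0
  y^{k+1} = -0.4 + 0.1*12.0 = 0.8
Dual objective at y_3 = 0.8: reduced costs (-0.2, 10.8), box minimizer x = (7.0, 0.0)
g(y_3) = b*y + (c1 - a1*y)*x1 + (c2 - a2*y)*x2 = 12*0.8 + (-0.2)*7.0 + 10.8*0.0 = 9.6 - 1.4 + 0.0 = 8.2


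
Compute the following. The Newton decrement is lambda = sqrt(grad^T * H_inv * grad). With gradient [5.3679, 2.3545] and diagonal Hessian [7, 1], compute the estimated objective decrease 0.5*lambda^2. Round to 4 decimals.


Step 1: H is diagonal, so H^(-1) * g = [0.7668, 2.3545].
Step 2: g^T H^(-1) g = sum_i g_i^2 / H_ii
  = (5.3679)^2/7 + (2.3545)^2/1
  = 4.1163 + 5.5437 = 9.66
Step 3: Objective decrease = 0.5 * g^T H^(-1) g = 4.83


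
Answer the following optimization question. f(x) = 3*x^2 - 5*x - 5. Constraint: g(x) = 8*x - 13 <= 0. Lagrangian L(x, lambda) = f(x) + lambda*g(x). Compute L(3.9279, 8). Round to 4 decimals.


Step 1: Evaluate f(x).
f(3.9279) = 3*3.9279^2 - 5*3.9279 - 5 = 21.6457
Step 2: Evaluate g(x).
g(3.9279) = 8*3.9279 - 13 = 18.4232
Step 3: Compute Lagrangian.
L = 21.6457 + 8*18.4232 = 169.0313


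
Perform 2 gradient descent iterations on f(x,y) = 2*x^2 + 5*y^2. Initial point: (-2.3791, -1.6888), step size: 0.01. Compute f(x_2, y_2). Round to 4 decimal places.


Gradient descent on f(x,y) = 2*x^2 + 5*y^2.
Starting point: (-2.3791, -1.6888), alpha = 0.01
Step 1: grad_x = 2*2*-2.3791 = -9.5164, grad_y = 2*5*-1.6888 = -16.888
  x_1 = -2.3791 - 0.01*-9.5164 = -2.2839
  y_1 = -1.6888 - 0.01*-16.888 = -1.5199
Step 2: grad_x = 2*2*-2.2839 = -9.1357, grad_y = 2*5*-1.5199 = -15.1992
  x_2 = -2.2839 - 0.01*-9.1357 = -2.1926
  y_2 = -1.5199 - 0.01*-15.1992 = -1.3679
f(-2.1926, -1.3679) = 2*(-2.1926)^2 + 5*(-1.3679)^2 = 18.9709


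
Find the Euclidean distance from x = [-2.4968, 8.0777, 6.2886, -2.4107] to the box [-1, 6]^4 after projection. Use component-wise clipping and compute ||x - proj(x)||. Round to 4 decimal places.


Project each component onto [-1, 6].
clip(-2.4968) = -1.0, clip(8.0777) = 6.0, clip(6.2886) = 6.0, clip(-2.4107) = -1.0
Projection = [-1.0, 6.0, 6.0, -1.0]
Squared diffs: [2.2404, 4.3168, 0.0833, 1.9901]
Distance = sqrt(8.6306) = 2.9378


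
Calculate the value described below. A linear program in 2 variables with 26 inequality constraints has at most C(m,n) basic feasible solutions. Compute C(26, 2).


Each vertex corresponds to some choice of n active constraints out of m, so the number of vertices is at most C(m, n) = m! / (n!(m-n)!).
m = 26, n = 2
Numerator: 26 * 25
Denominator: 2! = 2
C(26, 2) = 325


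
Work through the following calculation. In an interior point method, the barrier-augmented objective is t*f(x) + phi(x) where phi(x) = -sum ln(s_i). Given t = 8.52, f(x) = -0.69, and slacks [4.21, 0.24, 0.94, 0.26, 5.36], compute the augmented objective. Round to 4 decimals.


Step 1: Compute log-barrier.
ln values: [1.4375, -1.4271, -0.0619, -1.3471, 1.679]
phi = -(1.4375 - 1.4271 - 0.0619 - 1.3471 + 1.679) = -0.2804
Step 2: Compute augmented objective.
t*f(x) = 8.52*-0.69 = -5.8788
Total = -5.8788 - 0.2804 = -6.1592


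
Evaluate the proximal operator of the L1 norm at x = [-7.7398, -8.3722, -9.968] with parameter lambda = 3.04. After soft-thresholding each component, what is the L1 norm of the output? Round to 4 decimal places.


Soft-thresholding with lambda = 3.04:
prox(-7.7398) = sign(-7.7398)*max(|-7.7398| - 3.04, 0) = -4.6998
prox(-8.3722) = sign(-8.3722)*max(|-8.3722| - 3.04, 0) = -5.3322
prox(-9.968) = sign(-9.968)*max(|-9.968| - 3.04, 0) = -6.928
prox(x) = [-4.6998, -5.3322, -6.928]
||prox(x)||_1 = 4.6998 + 5.3322 + 6.928 = 16.96


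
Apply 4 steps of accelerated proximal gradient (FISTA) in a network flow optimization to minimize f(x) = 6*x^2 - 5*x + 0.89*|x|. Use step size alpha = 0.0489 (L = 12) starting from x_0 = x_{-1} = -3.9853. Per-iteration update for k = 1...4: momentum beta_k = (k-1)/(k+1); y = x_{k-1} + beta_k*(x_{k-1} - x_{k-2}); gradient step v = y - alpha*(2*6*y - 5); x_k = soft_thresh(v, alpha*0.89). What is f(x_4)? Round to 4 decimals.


FISTA on f(x) = 6*x^2 - 5*x + 0.89*|x|
L = 12, alpha = 0.0489
Iteration 1: beta = 0.0, y = -3.9853 + 0.0*(-3.9853 + 3.9853) = -3.9853
  grad(y) = -52.8236, v = y - alpha*grad = -1.4022
  prox(v) = soft_thresh(-1.4022, 0.0435) = -1.3587
Iteration 2: beta = 0.3333, y = -1.3587 + 0.3333*(-1.3587 + 3.9853) = -0.4832
  grad(y) = -10.7981, v = y - alpha*grad = 0.0449
  prox(v) = soft_thresh(0.0449, 0.0435) = 0.0013
Iteration 3: beta = 0.5, y = 0.0013 + 0.5*(0.0013 + 1.3587) = 0.6814
  grad(y) = 3.1762, v = y - alpha*grad = 0.526
  prox(v) = soft_thresh(0.526, 0.0435) = 0.4825
Iteration 4: beta = 0.6, y = 0.4825 + 0.6*(0.4825 - 0.0013) = 0.7712
  grad(y) = 4.2547, v = y - alpha*grad = 0.5632
  prox(v) = soft_thresh(0.5632, 0.0435) = 0.5196
f(x_4) = 6*0.5196^2 - 5*0.5196 + 0.89*|0.5196| = -0.5155


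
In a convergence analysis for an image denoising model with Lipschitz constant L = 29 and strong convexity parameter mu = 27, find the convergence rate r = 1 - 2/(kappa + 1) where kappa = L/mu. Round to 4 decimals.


Step 1: Compute the condition number.
kappa = L/mu = 29/27 = 1.0741
Step 2: Compute the convergence rate.
r = 1 - 2/(kappa + 1) = 1 - 2*mu/(L + mu) = (L - mu)/(L + mu) = 2/56 = 0.0357


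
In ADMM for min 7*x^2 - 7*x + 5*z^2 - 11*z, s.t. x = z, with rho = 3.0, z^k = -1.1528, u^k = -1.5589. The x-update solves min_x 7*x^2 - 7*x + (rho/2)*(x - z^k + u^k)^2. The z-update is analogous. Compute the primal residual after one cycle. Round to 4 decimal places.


ADMM iteration with rho = 3.0, z^k = -1.1528, u^k = -1.5589
Step 1: x-update.
Minimize 7*x^2 - 7*x + (3.0/2)*(x + 1.1528 - 1.5589)^2
FOC: (2*7 + 3.0)*x = 7 + 3.0*(-1.1528 + 1.5589)
x^{k+1} = 0.4834
Step 2: z-update.
Minimize 5*z^2 - 11*z + (3.0/2)*(0.4834 - z - 1.5589)^2
FOC: (2*5 + 3.0)*z = 11 + 3.0*(0.4834 - 1.5589)
z^{k+1} = 0.598
Step 3: u-update.
u^{k+1} = -1.5589 + 0.4834 - 0.598 = -1.6734
Step 4: Primal residual = |0.4834 - 0.598| = 0.1145


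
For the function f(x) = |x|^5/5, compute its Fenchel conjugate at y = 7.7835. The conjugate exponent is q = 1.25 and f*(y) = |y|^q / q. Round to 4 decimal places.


The conjugate exponent q satisfies 1/p + 1/q = 1.
p = 5, so q = 5/(5 - 1) = 1.25
|y|^q = 7.7835^1.25 = 13.0008
f*(7.7835) = 13.0008 / 1.25 = 10.4006


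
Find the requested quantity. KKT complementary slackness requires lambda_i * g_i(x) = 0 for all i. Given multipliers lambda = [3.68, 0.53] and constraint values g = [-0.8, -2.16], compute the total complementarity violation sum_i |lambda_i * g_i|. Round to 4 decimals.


KKT complementary slackness check:
lambda_1 * g_1 = 3.68 * -0.8 = -2.944
lambda_2 * g_2 = 0.53 * -2.16 = -1.1448
Total violation = 2.944 + 1.1448 = 4.0888


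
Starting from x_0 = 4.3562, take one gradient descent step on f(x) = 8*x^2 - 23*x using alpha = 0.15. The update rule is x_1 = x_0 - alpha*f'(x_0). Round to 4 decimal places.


We compute the gradient at x_0 and apply the update.
f'(x) = 16*x - 23
f'(4.3562) = 16*4.3562 - 23 = 46.6992
x_1 = 4.3562 - 0.15*46.6992 = -2.6487


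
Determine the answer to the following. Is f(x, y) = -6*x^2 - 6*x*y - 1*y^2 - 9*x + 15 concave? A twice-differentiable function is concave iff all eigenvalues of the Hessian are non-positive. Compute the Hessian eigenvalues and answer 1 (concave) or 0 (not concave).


The Hessian of f(x,y) = -6*x^2 - 6*x*y - 1*y^2 - 9*x + 15 is:
H = [[-12, -6], [-6, -2]]
Trace = -12 - 2 = -14
Determinant = -12*-2 - (-6)^2 = -12
Discriminant = (-14)^2 - 4*-12 = 244.0
Eigenvalues: lambda_1 = -14.8102, lambda_2 = 0.8102
The function is not concave.

0


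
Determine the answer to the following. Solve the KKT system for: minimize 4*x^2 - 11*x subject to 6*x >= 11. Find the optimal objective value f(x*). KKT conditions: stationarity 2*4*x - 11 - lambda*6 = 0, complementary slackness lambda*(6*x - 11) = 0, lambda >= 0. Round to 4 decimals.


Step 1: Try lambda = 0 (constraint inactive).
x_unc = 11/(2*4) = 1.375
Check: 6*1.375 = 8.25 < 11 -- violated!
Step 2: Constraint must be active: 6*x = 11
x* = 11/6 = 1.8333 (rounded; the exact value 11/6 is used below)
lambda = (2*4*(11/6) - 11)/6 = 0.6111
Step 3: Compute optimal value.
f(x*) = 4*(11/6)^2 - 11*(11/6) = -6.7222


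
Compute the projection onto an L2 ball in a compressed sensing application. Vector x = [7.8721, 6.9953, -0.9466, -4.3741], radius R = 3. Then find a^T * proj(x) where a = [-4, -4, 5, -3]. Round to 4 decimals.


Step 1: Compute ||x|| (intermediates to 6 decimals).
||x|| = sqrt(7.8721^2 + 6.9953^2 + (-0.9466)^2 + (-4.3741)^2) = 11.442595
Step 2: Project.
Since ||x|| > R, scale = R/||x|| = 3/11.442595 = 0.262178, proj(x) = scale * x
proj(x) = [2.063891, 1.834014, -0.248178, -1.146793]
Step 3: Dot product.
a^T * proj(x) = -4*2.063891 - 4*1.834014 + 5*(-0.248178) - 3*(-1.146793) = -13.3921


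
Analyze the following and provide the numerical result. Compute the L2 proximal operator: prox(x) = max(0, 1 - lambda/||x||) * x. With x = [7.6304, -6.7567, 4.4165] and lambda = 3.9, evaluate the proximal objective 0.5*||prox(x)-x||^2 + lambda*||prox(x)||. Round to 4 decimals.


Step 1: Compute ||x||.
||x|| = 11.1077
Step 2: Compute scaling factor.
scale = max(0, 1 - 3.9/11.1077) = 0.6489
Step 3: prox(x) = [4.9513, -4.3844, 2.8658]
||prox(x)|| = 7.2077
Step 4: Proximal objective.
0.5*||prox-x||^2 = 7.605
lambda*||prox|| = 28.11
Total = 35.7151


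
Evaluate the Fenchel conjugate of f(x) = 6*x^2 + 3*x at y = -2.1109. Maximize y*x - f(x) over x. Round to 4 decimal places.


f*(y) = sup_x {y*x - a*x^2 - b*x} = sup_x {(y-b)*x - a*x^2}
FOC: (y - b) - 2a*x = 0 => x* = (y - b)/(2a)
x* = (-2.1109 - 3)/(2*6) = -0.4259
f*(-2.1109) = (y-b)^2/(4a) = (-2.1109 - 3)^2/(4*6)
= 26.1213/24 = 1.0884


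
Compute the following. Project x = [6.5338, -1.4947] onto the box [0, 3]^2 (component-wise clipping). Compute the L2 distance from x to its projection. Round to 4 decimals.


Project each component onto [0, 3].
clip(6.5338) = 3.0, clip(-1.4947) = 0.0
Projection = [3.0, 0.0]
Squared diffs: [12.4877, 2.2341]
Distance = sqrt(14.7218) = 3.8369


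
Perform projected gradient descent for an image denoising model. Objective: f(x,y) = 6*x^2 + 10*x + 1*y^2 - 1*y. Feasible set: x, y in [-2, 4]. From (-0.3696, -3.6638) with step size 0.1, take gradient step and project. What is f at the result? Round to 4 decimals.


Step 1: Compute gradient at (-0.3696, -3.6638).
grad_x = 2*6*-0.3696 + 10 = 5.5648
grad_y = 2*1*-3.6638 - 1 = -8.3276
Step 2: Gradient step.
x_raw = -0.3696 - 0.1*5.5648 = -0.9261
y_raw = -3.6638 - 0.1*-8.3276 = -2.831
Step 3: Project onto [-2, 4].
x_proj = clip(-0.9261) = -0.9261
y_proj = clip(-2.831) = -2.0
Step 4: Evaluate f.
f(-0.9261, -2.0) = 1.8849


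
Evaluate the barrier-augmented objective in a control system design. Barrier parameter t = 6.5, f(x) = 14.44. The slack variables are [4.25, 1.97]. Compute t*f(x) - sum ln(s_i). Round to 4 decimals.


Step 1: Compute log-barrier.
ln values: [1.4469, 0.678]
phi = -(1.4469 + 0.678) = -2.125
Step 2: Compute augmented objective.
t*f(x) = 6.5*14.44 = 93.86
Total = 93.86 - 2.125 = 91.735


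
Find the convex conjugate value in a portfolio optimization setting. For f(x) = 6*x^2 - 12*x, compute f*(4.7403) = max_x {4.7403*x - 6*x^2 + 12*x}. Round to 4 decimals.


f*(y) = sup_x {y*x - a*x^2 - b*x} = sup_x {(y-b)*x - a*x^2}
FOC: (y - b) - 2a*x = 0 => x* = (y - b)/(2a)
x* = (4.7403 + 12)/(2*6) = 1.395
f*(4.7403) = (y-b)^2/(4a) = (4.7403 + 12)^2/(4*6)
= 280.2376/24 = 11.6766


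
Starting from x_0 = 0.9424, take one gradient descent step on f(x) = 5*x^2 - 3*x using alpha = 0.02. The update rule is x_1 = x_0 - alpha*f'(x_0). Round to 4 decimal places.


We compute the gradient at x_0 and apply the update.
f'(x) = 10*x - 3
f'(0.9424) = 10*0.9424 - 3 = 6.424
x_1 = 0.9424 - 0.02*6.424 = 0.8139


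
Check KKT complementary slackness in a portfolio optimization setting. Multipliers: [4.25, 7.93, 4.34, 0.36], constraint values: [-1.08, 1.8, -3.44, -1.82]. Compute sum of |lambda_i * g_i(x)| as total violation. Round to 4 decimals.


KKT complementary slackness check:
lambda_1 * g_1 = 4.25 * -1.08 = -4.59
lambda_2 * g_2 = 7.93 * 1.8 = 14.274
lambda_3 * g_3 = 4.34 * -3.44 = -14.9296
lambda_4 * g_4 = 0.36 * -1.82 = -0.6552
Total violation = 4.59 + 14.274 + 14.9296 + 0.6552 = 34.4488


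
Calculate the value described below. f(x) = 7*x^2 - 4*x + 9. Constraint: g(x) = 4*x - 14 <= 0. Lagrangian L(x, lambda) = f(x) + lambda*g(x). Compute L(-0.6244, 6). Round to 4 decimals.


Step 1: Evaluate f(x).
f(-0.6244) = 7*(-0.6244)^2 - 4*(-0.6244) + 9 = 14.2267
Step 2: Evaluate g(x).
g(-0.6244) = 4*-0.6244 - 14 = -16.4976
Step 3: Compute Lagrangian.
L = 14.2267 + 6*-16.4976 = -84.7589


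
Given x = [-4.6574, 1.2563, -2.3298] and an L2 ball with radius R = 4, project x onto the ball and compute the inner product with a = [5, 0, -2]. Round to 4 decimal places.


Step 1: Compute ||x|| (intermediates to 6 decimals).
||x|| = sqrt((-4.6574)^2 + 1.2563^2 + (-2.3298)^2) = 5.357017
Step 2: Project.
Since ||x|| > R, scale = R/||x|| = 4/5.357017 = 0.746684, proj(x) = scale * x
proj(x) = [-3.477606, 0.938059, -1.739624]
Step 3: Dot product.
a^T * proj(x) = 5*(-3.477606) + 0*0.938059 - 2*(-1.739624) = -13.9088


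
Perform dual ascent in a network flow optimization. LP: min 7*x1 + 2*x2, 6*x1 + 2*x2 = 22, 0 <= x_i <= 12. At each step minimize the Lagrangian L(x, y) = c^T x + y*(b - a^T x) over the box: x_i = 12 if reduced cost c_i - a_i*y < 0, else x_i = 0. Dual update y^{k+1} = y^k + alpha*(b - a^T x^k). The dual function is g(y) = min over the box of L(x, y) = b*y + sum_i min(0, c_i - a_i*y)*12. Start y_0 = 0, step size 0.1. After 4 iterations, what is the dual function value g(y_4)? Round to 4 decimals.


Dual ascent for LP: min 7*x1 + 2*x2, 6*x1 + 2*x2 = 22, 0 <= x_i <= 12
Step 1: y^k = 0.0, reduced costs: (7.0, 2.0)
  x^k = (0.0, 0.0), subgradient = b - a^T x = 22.0
  y^{k+1} = 0.0 + 0.1*22.0 = 2.2
Step 2: y^k = 2.2, reduced costs: (-6.2, -2.4)
  x^k = (12.0, 12.0), subgradient = b - a^T x = -74.0
  y^{k+1} = 2.2 + 0.1*-74.0 = -5.2
Step 3: y^k = -5.2, reduced costs: (38.2, 12.4)
  x^k = (0.0, 0.0), subgradient = b - a^T x = 22.0
  y^{k+1} = -5.2 + 0.1*22.0 = -3.0
Step 4: y^k = -3.0, reduced costs: (25.0, 8.0)
  x^k = (0.0, 0.0), subgradient = b - a^T x = 22.0
  y^{k+1} = -3.0 + 0.1*22.0 = -0.8
Dual objective at y_4 = -0.8: reduced costs (11.8, 3.6), box minimizer x = (0.0, 0.0)
g(y_4) = b*y + (c1 - a1*y)*x1 + (c2 - a2*y)*x2 = 22*(-0.8) + 11.8*0.0 + 3.6*0.0 = -17.6 + 0.0 + 0.0 = -17.6


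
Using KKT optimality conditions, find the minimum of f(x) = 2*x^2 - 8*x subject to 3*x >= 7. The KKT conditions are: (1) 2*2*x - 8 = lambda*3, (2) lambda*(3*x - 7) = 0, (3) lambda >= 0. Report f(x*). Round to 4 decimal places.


Step 1: Try lambda = 0 (constraint inactive).
x_unc = 8/(2*2) = 2.0
Check: 3*2.0 = 6.0 < 7 -- violated!
Step 2: Constraint must be active: 3*x = 7
x* = 7/3 = 2.3333 (rounded; the exact value 7/3 is used below)
lambda = (2*2*(7/3) - 8)/3 = 0.4444
Step 3: Compute optimal value.
f(x*) = 2*(7/3)^2 - 8*(7/3) = -7.7778


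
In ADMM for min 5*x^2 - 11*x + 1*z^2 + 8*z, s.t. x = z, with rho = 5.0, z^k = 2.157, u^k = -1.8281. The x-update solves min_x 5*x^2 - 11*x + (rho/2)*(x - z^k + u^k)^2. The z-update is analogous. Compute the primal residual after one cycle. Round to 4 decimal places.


ADMM iteration with rho = 5.0, z^k = 2.157, u^k = -1.8281
Step 1: x-update.
Minimize 5*x^2 - 11*x + (5.0/2)*(x - 2.157 - 1.8281)^2
FOC: (2*5 + 5.0)*x = 11 + 5.0*(2.157 + 1.8281)
x^{k+1} = 2.0617
Step 2: z-update.
Minimize 1*z^2 + 8*z + (5.0/2)*(2.0617 - z - 1.8281)^2
FOC: (2*1 + 5.0)*z = -8 + 5.0*(2.0617 - 1.8281)
z^{k+1} = -0.976
Step 3: u-update.
u^{k+1} = -1.8281 + 2.0617 + 0.976 = 1.2096
Step 4: Primal residual = |2.0617 + 0.976| = 3.0377


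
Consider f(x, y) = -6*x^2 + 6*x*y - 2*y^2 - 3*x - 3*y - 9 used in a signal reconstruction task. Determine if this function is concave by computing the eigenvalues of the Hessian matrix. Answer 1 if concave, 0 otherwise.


The Hessian of f(x,y) = -6*x^2 + 6*x*y - 2*y^2 - 3*x - 3*y - 9 is:
H = [[-12, 6], [6, -4]]
Trace = -12 - 4 = -16
Determinant = -12*-4 - (6)^2 = 12
Discriminant = (-16)^2 - 4*12 = 208.0
Eigenvalues: lambda_1 = -15.2111, lambda_2 = -0.7889
The function is concave.

1


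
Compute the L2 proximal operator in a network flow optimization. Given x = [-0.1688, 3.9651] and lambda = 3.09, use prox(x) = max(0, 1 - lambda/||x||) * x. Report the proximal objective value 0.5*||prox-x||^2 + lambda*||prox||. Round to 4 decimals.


Step 1: Compute ||x||.
||x|| = 3.9687
Step 2: Compute scaling factor.
scale = max(0, 1 - 3.09/3.9687) = 0.2214
Step 3: prox(x) = [-0.0374, 0.8779]
||prox(x)|| = 0.8787
Step 4: Proximal objective.
0.5*||prox-x||^2 = 4.7741
lambda*||prox|| = 2.7152
Total = 7.4892


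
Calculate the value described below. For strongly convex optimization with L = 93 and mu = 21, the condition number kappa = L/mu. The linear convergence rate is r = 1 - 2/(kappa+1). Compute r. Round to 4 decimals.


Step 1: Compute the condition number.
kappa = L/mu = 93/21 = 4.4286
Step 2: Compute the convergence rate.
r = 1 - 2/(kappa + 1) = 1 - 2*mu/(L + mu) = (L - mu)/(L + mu) = 72/114 = 0.6316


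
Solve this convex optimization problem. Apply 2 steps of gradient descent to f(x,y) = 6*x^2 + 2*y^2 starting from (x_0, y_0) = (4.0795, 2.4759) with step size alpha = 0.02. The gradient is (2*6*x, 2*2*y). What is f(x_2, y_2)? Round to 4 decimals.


Gradient descent on f(x,y) = 6*x^2 + 2*y^2.
Starting point: (4.0795, 2.4759), alpha = 0.02
Step 1: grad_x = 2*6*4.0795 = 48.954, grad_y = 2*2*2.4759 = 9.9036
  x_1 = 4.0795 - 0.02*48.954 = 3.1004
  y_1 = 2.4759 - 0.02*9.9036 = 2.2778
Step 2: grad_x = 2*6*3.1004 = 37.205, grad_y = 2*2*2.2778 = 9.1113
  x_2 = 3.1004 - 0.02*37.205 = 2.3563
  y_2 = 2.2778 - 0.02*9.1113 = 2.0956
f(2.3563, 2.0956) = 6*2.3563^2 + 2*2.0956^2 = 42.0965


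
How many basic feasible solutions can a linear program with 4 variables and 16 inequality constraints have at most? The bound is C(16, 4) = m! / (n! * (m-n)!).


Each vertex corresponds to some choice of n active constraints out of m, so the number of vertices is at most C(m, n) = m! / (n!(m-n)!).
m = 16, n = 4
Numerator: 16 * 15 * 14 * 13
Denominator: 4! = 24
C(16, 4) = 1820


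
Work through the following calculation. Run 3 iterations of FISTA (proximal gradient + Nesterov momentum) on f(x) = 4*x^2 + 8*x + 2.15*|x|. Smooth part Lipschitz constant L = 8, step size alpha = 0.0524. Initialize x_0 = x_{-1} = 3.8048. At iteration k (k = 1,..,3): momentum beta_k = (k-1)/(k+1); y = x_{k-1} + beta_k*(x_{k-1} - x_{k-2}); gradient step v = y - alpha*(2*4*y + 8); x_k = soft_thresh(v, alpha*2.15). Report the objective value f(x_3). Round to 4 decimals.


FISTA on f(x) = 4*x^2 + 8*x + 2.15*|x|
L = 8, alpha = 0.0524
Iteration 1: beta = 0.0, y = 3.8048 + 0.0*(3.8048 - 3.8048) = 3.8048
  grad(y) = 38.4384, v = y - alpha*grad = 1.7906
  prox(v) = soft_thresh(1.7906, 0.1127) = 1.678
Iteration 2: beta = 0.3333, y = 1.678 + 0.3333*(1.678 - 3.8048) = 0.969
  grad(y) = 15.7522, v = y - alpha*grad = 0.1436
  prox(v) = soft_thresh(0.1436, 0.1127) = 0.0309
Iteration 3: beta = 0.5, y = 0.0309 + 0.5*(0.0309 - 1.678) = -0.7926
  grad(y) = 1.6595, v = y - alpha*grad = -0.8795
  prox(v) = soft_thresh(-0.8795, 0.1127) = -0.7669
f(x_3) = 4*(-0.7669)^2 + 8*(-0.7669) + 2.15*|-0.7669| = -2.1338


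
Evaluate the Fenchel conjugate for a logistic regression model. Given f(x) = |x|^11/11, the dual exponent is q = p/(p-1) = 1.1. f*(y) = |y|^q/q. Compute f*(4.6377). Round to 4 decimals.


The conjugate exponent q satisfies 1/p + 1/q = 1.
p = 11, so q = 11/(11 - 1) = 1.1
|y|^q = 4.6377^1.1 = 5.4067
f*(4.6377) = 5.4067 / 1.1 = 4.9152


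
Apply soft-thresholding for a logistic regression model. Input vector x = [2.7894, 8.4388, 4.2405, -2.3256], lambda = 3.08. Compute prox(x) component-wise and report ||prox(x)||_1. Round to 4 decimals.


Soft-thresholding with lambda = 3.08:
prox(2.7894) = sign(2.7894)*max(|2.7894| - 3.08, 0) = 0.0
prox(8.4388) = sign(8.4388)*max(|8.4388| - 3.08, 0) = 5.3588
prox(4.2405) = sign(4.2405)*max(|4.2405| - 3.08, 0) = 1.1605
prox(-2.3256) = sign(-2.3256)*max(|-2.3256| - 3.08, 0) = 0.0
prox(x) = [0.0, 5.3588, 1.1605, 0.0]
||prox(x)||_1 = 0.0 + 5.3588 + 1.1605 + 0.0 = 6.5193


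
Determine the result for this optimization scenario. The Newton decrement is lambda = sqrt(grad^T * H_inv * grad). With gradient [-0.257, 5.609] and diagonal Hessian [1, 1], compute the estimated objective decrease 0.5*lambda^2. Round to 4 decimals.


Step 1: H is diagonal, so H^(-1) * g = [-0.257, 5.609].
Step 2: g^T H^(-1) g = sum_i g_i^2 / H_ii
  = (-0.257)^2/1 + (5.609)^2/1
  = 0.066 + 31.4609 = 31.5269
Step 3: Objective decrease = 0.5 * g^T H^(-1) g = 15.7635


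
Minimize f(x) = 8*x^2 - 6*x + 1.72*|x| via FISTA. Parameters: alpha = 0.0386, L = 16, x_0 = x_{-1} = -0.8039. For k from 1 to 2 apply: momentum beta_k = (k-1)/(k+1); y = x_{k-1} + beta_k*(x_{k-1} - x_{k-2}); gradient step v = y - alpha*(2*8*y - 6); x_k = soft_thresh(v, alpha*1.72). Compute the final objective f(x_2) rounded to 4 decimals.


FISTA on f(x) = 8*x^2 - 6*x + 1.72*|x|
L = 16, alpha = 0.0386
Iteration 1: beta = 0.0, y = -0.8039 + 0.0*(-0.8039 + 0.8039) = -0.8039
  grad(y) = -18.8624, v = y - alpha*grad = -0.0758
  prox(v) = soft_thresh(-0.0758, 0.0664) = -0.0094
Iteration 2: beta = 0.3333, y = -0.0094 + 0.3333*(-0.0094 + 0.8039) = 0.2554
  grad(y) = -1.9135, v = y - alpha*grad = 0.3293
  prox(v) = soft_thresh(0.3293, 0.0664) = 0.2629
f(x_2) = 8*0.2629^2 - 6*0.2629 + 1.72*|0.2629| = -0.5723


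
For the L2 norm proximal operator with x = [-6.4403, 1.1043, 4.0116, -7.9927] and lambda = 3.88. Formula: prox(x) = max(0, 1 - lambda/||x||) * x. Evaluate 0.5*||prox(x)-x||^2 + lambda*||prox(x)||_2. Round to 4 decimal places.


Step 1: Compute ||x||.
||x|| = 11.0758
Step 2: Compute scaling factor.
scale = max(0, 1 - 3.88/11.0758) = 0.6497
Step 3: prox(x) = [-4.1842, 0.7174, 2.6063, -5.1927]
||prox(x)|| = 7.1958
Step 4: Proximal objective.
0.5*||prox-x||^2 = 7.5272
lambda*||prox|| = 27.9197
Total = 35.4469


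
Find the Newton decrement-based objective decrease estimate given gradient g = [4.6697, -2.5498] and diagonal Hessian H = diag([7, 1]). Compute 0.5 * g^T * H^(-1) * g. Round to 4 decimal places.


Step 1: H is diagonal, so H^(-1) * g = [0.6671, -2.5498].
Step 2: g^T H^(-1) g = sum_i g_i^2 / H_ii
  = (4.6697)^2/7 + (-2.5498)^2/1
  = 3.1152 + 6.5015 = 9.6166
Step 3: Objective decrease = 0.5 * g^T H^(-1) g = 4.8083


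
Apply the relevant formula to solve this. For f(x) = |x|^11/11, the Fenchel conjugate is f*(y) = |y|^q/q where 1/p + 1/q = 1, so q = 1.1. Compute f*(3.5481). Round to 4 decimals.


The conjugate exponent q satisfies 1/p + 1/q = 1.
p = 11, so q = 11/(11 - 1) = 1.1
|y|^q = 3.5481^1.1 = 4.0271
f*(3.5481) = 4.0271 / 1.1 = 3.661


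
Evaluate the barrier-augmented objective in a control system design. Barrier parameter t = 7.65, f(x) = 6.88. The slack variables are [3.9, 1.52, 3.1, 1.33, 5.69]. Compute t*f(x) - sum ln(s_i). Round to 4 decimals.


Step 1: Compute log-barrier.
ln values: [1.361, 0.4187, 1.1314, 0.2852, 1.7387]
phi = -(1.361 + 0.4187 + 1.1314 + 0.2852 + 1.7387) = -4.935
Step 2: Compute augmented objective.
t*f(x) = 7.65*6.88 = 52.632
Total = 52.632 - 4.935 = 47.697


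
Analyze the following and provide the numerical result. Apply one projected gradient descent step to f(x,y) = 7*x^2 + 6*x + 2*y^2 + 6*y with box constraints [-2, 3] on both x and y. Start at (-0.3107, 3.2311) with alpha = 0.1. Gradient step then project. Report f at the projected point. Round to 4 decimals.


Step 1: Compute gradient at (-0.3107, 3.2311).
grad_x = 2*7*-0.3107 + 6 = 1.6502
grad_y = 2*2*3.2311 + 6 = 18.9244
Step 2: Gradient step.
x_raw = -0.3107 - 0.1*1.6502 = -0.4757
y_raw = 3.2311 - 0.1*18.9244 = 1.3387
Step 3: Project onto [-2, 3].
x_proj = clip(-0.4757) = -0.4757
y_proj = clip(1.3387) = 1.3387
Step 4: Evaluate f.
f(-0.4757, 1.3387) = 10.3458


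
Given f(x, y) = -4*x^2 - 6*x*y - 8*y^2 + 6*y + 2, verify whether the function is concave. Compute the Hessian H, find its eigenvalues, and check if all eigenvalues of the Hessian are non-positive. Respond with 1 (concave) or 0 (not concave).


The Hessian of f(x,y) = -4*x^2 - 6*x*y - 8*y^2 + 6*y + 2 is:
H = [[-8, -6], [-6, -16]]
Trace = -8 - 16 = -24
Determinant = -8*-16 - (-6)^2 = 92
Discriminant = (-24)^2 - 4*92 = 208.0
Eigenvalues: lambda_1 = -19.2111, lambda_2 = -4.7889
The function is concave.

1


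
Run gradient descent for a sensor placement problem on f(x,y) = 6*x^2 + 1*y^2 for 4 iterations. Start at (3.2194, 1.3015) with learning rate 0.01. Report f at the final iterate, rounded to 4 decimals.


Gradient descent on f(x,y) = 6*x^2 + 1*y^2.
Starting point: (3.2194, 1.3015), alpha = 0.01
Step 1: grad_x = 2*6*3.2194 = 38.6328, grad_y = 2*1*1.3015 = 2.603
  x_1 = 3.2194 - 0.01*38.6328 = 2.8331
  y_1 = 1.3015 - 0.01*2.603 = 1.2755
Step 2: grad_x = 2*6*2.8331 = 33.9969, grad_y = 2*1*1.2755 = 2.5509
  x_2 = 2.8331 - 0.01*33.9969 = 2.4931
  y_2 = 1.2755 - 0.01*2.5509 = 1.25
Step 3: grad_x = 2*6*2.4931 = 29.9172, grad_y = 2*1*1.25 = 2.4999
  x_3 = 2.4931 - 0.01*29.9172 = 2.1939
  y_3 = 1.25 - 0.01*2.4999 = 1.225
Step 4: grad_x = 2*6*2.1939 = 26.3272, grad_y = 2*1*1.225 = 2.4499
  x_4 = 2.1939 - 0.01*26.3272 = 1.9307
  y_4 = 1.225 - 0.01*2.4499 = 1.2005
f(1.9307, 1.2005) = 6*1.9307^2 + 1*1.2005^2 = 23.8058


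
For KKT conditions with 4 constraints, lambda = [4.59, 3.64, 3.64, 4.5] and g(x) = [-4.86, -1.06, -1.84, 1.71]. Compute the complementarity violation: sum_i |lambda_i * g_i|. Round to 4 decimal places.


KKT complementary slackness check:
lambda_1 * g_1 = 4.59 * -4.86 = -22.3074
lambda_2 * g_2 = 3.64 * -1.06 = -3.8584
lambda_3 * g_3 = 3.64 * -1.84 = -6.6976
lambda_4 * g_4 = 4.5 * 1.71 = 7.695
Total violation = 22.3074 + 3.8584 + 6.6976 + 7.695 = 40.5584


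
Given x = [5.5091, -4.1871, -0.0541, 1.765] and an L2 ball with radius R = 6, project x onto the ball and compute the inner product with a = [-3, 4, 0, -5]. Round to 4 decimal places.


Step 1: Compute ||x|| (intermediates to 6 decimals).
||x|| = sqrt(5.5091^2 + (-4.1871)^2 + (-0.0541)^2 + 1.765^2) = 7.141438
Step 2: Project.
Since ||x|| > R, scale = R/||x|| = 6/7.141438 = 0.840167, proj(x) = scale * x
proj(x) = [4.628564, -3.517863, -0.045453, 1.482895]
Step 3: Dot product.
a^T * proj(x) = -3*4.628564 + 4*(-3.517863) + 0*(-0.045453) - 5*1.482895 = -35.3716


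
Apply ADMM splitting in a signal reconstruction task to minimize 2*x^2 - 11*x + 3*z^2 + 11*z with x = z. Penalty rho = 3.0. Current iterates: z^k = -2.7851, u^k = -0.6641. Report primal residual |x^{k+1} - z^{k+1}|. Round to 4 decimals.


ADMM iteration with rho = 3.0, z^k = -2.7851, u^k = -0.6641
Step 1: x-update.
Minimize 2*x^2 - 11*x + (3.0/2)*(x + 2.7851 - 0.6641)^2
FOC: (2*2 + 3.0)*x = 11 + 3.0*(-2.7851 + 0.6641)
x^{k+1} = 0.6624
Step 2: z-update.
Minimize 3*z^2 + 11*z + (3.0/2)*(0.6624 - z - 0.6641)^2
FOC: (2*3 + 3.0)*z = -11 + 3.0*(0.6624 - 0.6641)
z^{k+1} = -1.2228
Step 3: u-update.
u^{k+1} = -0.6641 + 0.6624 + 1.2228 = 1.2211
Step 4: Primal residual = |0.6624 + 1.2228| = 1.8852


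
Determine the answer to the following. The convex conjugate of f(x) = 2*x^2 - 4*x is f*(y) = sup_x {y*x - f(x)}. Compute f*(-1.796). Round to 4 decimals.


f*(y) = sup_x {y*x - a*x^2 - b*x} = sup_x {(y-b)*x - a*x^2}
FOC: (y - b) - 2a*x = 0 => x* = (y - b)/(2a)
x* = (-1.796 + 4)/(2*2) = 0.551
f*(-1.796) = (y-b)^2/(4a) = (-1.796 + 4)^2/(4*2)
= 4.8576/8 = 0.6072


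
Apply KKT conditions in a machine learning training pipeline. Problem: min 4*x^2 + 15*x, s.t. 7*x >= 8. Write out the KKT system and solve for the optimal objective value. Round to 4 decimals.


Step 1: Try lambda = 0 (constraint inactive).
x_unc = -15/(2*4) = -1.875
Check: 7*-1.875 = -13.125 < 8 -- violated!
Step 2: Constraint must be active: 7*x = 8
x* = 8/7 = 1.1429 (rounded; the exact value 8/7 is used below)
lambda = (2*4*(8/7) + 15)/7 = 3.449
Step 3: Compute optimal value.
f(x*) = 4*(8/7)^2 + 15*(8/7) = 22.3673


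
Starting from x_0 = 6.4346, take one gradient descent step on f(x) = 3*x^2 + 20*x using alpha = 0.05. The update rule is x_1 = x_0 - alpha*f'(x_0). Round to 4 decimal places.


We compute the gradient at x_0 and apply the update.
f'(x) = 6*x + 20
f'(6.4346) = 6*6.4346 + 20 = 58.6076
x_1 = 6.4346 - 0.05*58.6076 = 3.5042


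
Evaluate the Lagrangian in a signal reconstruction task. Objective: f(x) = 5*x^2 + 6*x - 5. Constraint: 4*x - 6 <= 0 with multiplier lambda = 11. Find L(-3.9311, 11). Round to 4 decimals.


Step 1: Evaluate f(x).
f(-3.9311) = 5*(-3.9311)^2 + 6*(-3.9311) - 5 = 48.6811
Step 2: Evaluate g(x).
g(-3.9311) = 4*-3.9311 - 6 = -21.7244
Step 3: Compute Lagrangian.
L = 48.6811 + 11*-21.7244 = -190.2873


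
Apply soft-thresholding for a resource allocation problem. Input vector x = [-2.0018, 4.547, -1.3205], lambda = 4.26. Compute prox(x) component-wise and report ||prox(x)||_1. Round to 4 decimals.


Soft-thresholding with lambda = 4.26:
prox(-2.0018) = sign(-2.0018)*max(|-2.0018| - 4.26, 0) = 0.0
prox(4.547) = sign(4.547)*max(|4.547| - 4.26, 0) = 0.287
prox(-1.3205) = sign(-1.3205)*max(|-1.3205| - 4.26, 0) = 0.0
prox(x) = [0.0, 0.287, 0.0]
||prox(x)||_1 = 0.0 + 0.287 + 0.0 = 0.287


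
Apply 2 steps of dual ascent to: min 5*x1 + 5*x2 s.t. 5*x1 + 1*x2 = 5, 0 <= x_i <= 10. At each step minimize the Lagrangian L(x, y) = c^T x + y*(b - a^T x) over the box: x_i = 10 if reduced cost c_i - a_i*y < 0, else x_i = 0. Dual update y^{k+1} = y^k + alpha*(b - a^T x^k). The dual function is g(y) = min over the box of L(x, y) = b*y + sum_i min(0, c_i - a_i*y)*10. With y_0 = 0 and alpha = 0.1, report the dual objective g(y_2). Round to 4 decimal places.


Dual ascent for LP: min 5*x1 + 5*x2, 5*x1 + 1*x2 = 5, 0 <= x_i <= 10
Step 1: y^k = 0.0, reduced costs: (5.0, 5.0)
  x^k = (0.0, 0.0), subgradient = b - a^T x = 5.0
  y^{k+1} = 0.0 + 0.1*5.0 = 0.5
Step 2: y^k = 0.5, reduced costs: (2.5, 4.5)
  x^k = (0.0, 0.0), subgradient = b - a^T x = 5.0
  y^{k+1} = 0.5 + 0.1*5.0 = 1.0
Dual objective at y_2 = 1.0: reduced costs (0.0, 4.0), box minimizer x = (0.0, 0.0)
g(y_2) = b*y + (c1 - a1*y)*x1 + (c2 - a2*y)*x2 = 5*1.0 + 0.0*0.0 + 4.0*0.0 = 5.0 + 0.0 + 0.0 = 5.0


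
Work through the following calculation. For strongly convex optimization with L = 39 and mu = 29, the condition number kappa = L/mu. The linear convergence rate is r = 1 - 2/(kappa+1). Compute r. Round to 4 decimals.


Step 1: Compute the condition number.
kappa = L/mu = 39/29 = 1.3448
Step 2: Compute the convergence rate.
r = 1 - 2/(kappa + 1) = 1 - 2*mu/(L + mu) = (L - mu)/(L + mu) = 10/68 = 0.1471


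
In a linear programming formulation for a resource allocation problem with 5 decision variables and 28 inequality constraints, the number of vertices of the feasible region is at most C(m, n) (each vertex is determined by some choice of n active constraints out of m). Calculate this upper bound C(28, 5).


Each vertex corresponds to some choice of n active constraints out of m, so the number of vertices is at most C(m, n) = m! / (n!(m-n)!).
m = 28, n = 5
Numerator: 28 * 27 * 26 * 25 * 24
Denominator: 5! = 120
C(28, 5) = 98280


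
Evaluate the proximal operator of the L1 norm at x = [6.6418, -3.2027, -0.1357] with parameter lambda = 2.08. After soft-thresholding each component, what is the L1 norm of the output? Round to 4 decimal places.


Soft-thresholding with lambda = 2.08:
prox(6.6418) = sign(6.6418)*max(|6.6418| - 2.08, 0) = 4.5618
prox(-3.2027) = sign(-3.2027)*max(|-3.2027| - 2.08, 0) = -1.1227
prox(-0.1357) = sign(-0.1357)*max(|-0.1357| - 2.08, 0) = 0.0
prox(x) = [4.5618, -1.1227, 0.0]
||prox(x)||_1 = 4.5618 + 1.1227 + 0.0 = 5.6845


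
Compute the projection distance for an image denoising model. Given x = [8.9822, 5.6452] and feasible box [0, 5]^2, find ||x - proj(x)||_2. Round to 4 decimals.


Project each component onto [0, 5].
clip(8.9822) = 5.0, clip(5.6452) = 5.0
Projection = [5.0, 5.0]
Squared diffs: [15.8579, 0.4163]
Distance = sqrt(16.2742) = 4.0341


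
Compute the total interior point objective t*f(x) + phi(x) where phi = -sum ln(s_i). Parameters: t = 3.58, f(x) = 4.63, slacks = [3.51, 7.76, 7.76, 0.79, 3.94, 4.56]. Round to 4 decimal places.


Step 1: Compute log-barrier.
ln values: [1.2556, 2.049, 2.049, -0.2357, 1.3712, 1.5173]
phi = -(1.2556 + 2.049 + 2.049 - 0.2357 + 1.3712 + 1.5173) = -8.0064
Step 2: Compute augmented objective.
t*f(x) = 3.58*4.63 = 16.5754
Total = 16.5754 - 8.0064 = 8.569


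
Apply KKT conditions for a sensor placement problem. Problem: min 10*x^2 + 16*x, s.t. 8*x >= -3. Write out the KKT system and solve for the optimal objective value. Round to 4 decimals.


Step 1: Try lambda = 0 (constraint inactive).
x_unc = -16/(2*10) = -0.8
Check: 8*-0.8 = -6.4 < -3 -- violated!
Step 2: Constraint must be active: 8*x = -3
x* = -3/8 = -0.375
lambda = (2*10*(-0.375) + 16)/8 = 1.0625
Step 3: Compute optimal value.
f(x*) = 10*(-0.375)^2 + 16*(-0.375) = -4.5938


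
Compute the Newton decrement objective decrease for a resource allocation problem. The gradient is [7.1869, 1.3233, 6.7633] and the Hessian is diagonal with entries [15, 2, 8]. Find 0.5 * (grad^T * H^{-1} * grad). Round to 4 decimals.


Step 1: H is diagonal, so H^(-1) * g = [0.4791, 0.6617, 0.8454].
Step 2: g^T H^(-1) g = sum_i g_i^2 / H_ii
  = (7.1869)^2/15 + (1.3233)^2/2 + (6.7633)^2/8
  = 3.4434 + 0.8756 + 5.7178 = 10.0368
Step 3: Objective decrease = 0.5 * g^T H^(-1) g = 5.0184


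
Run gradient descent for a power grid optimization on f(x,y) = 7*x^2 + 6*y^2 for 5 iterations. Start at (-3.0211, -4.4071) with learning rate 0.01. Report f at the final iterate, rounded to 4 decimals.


Gradient descent on f(x,y) = 7*x^2 + 6*y^2.
Starting point: (-3.0211, -4.4071), alpha = 0.01
Step 1: grad_x = 2*7*-3.0211 = -42.2954, grad_y = 2*6*-4.4071 = -52.8852
  x_1 = -3.0211 - 0.01*-42.2954 = -2.5981
  y_1 = -4.4071 - 0.01*-52.8852 = -3.8782
Step 2: grad_x = 2*7*-2.5981 = -36.374, grad_y = 2*6*-3.8782 = -46.539
  x_2 = -2.5981 - 0.01*-36.374 = -2.2344
  y_2 = -3.8782 - 0.01*-46.539 = -3.4129
Step 3: grad_x = 2*7*-2.2344 = -31.2817, grad_y = 2*6*-3.4129 = -40.9543
  x_3 = -2.2344 - 0.01*-31.2817 = -1.9216
  y_3 = -3.4129 - 0.01*-40.9543 = -3.0033
Step 4: grad_x = 2*7*-1.9216 = -26.9022, grad_y = 2*6*-3.0033 = -36.0398
  x_4 = -1.9216 - 0.01*-26.9022 = -1.6526
  y_4 = -3.0033 - 0.01*-36.0398 = -2.6429
Step 5: grad_x = 2*7*-1.6526 = -23.1359, grad_y = 2*6*-2.6429 = -31.715
  x_5 = -1.6526 - 0.01*-23.1359 = -1.4212
  y_5 = -2.6429 - 0.01*-31.715 = -2.3258
f(-1.4212, -2.3258) = 7*(-1.4212)^2 + 6*(-2.3258)^2 = 46.594


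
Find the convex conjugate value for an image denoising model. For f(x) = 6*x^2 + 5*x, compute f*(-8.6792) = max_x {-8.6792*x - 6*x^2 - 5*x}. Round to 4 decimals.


f*(y) = sup_x {y*x - a*x^2 - b*x} = sup_x {(y-b)*x - a*x^2}
FOC: (y - b) - 2a*x = 0 => x* = (y - b)/(2a)
x* = (-8.6792 - 5)/(2*6) = -1.1399
f*(-8.6792) = (y-b)^2/(4a) = (-8.6792 - 5)^2/(4*6)
= 187.1205/24 = 7.7967


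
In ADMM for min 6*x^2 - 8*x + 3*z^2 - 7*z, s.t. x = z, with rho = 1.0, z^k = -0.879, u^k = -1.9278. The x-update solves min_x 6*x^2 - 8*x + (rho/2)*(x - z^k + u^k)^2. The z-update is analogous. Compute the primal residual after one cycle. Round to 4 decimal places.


ADMM iteration with rho = 1.0, z^k = -0.879, u^k = -1.9278
Step 1: x-update.
Minimize 6*x^2 - 8*x + (1.0/2)*(x + 0.879 - 1.9278)^2
FOC: (2*6 + 1.0)*x = 8 + 1.0*(-0.879 + 1.9278)
x^{k+1} = 0.6961
Step 2: z-update.
Minimize 3*z^2 - 7*z + (1.0/2)*(0.6961 - z - 1.9278)^2
FOC: (2*3 + 1.0)*z = 7 + 1.0*(0.6961 - 1.9278)
z^{k+1} = 0.824
Step 3: u-update.
u^{k+1} = -1.9278 + 0.6961 - 0.824 = -2.0558
Step 4: Primal residual = |0.6961 - 0.824| = 0.128


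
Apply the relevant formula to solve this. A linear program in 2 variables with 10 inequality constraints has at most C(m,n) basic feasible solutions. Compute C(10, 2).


Each vertex corresponds to some choice of n active constraints out of m, so the number of vertices is at most C(m, n) = m! / (n!(m-n)!).
m = 10, n = 2
Numerator: 10 * 9
Denominator: 2! = 2
C(10, 2) = 45
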